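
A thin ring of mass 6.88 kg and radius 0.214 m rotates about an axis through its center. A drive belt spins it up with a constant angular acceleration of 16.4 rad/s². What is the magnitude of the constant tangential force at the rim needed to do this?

I = MR² = (6.88)(0.214)² = 0.3151 kg·m².
The required torque is τ = Iα = (0.3151)(16.40) = 5.167 N·m.
A tangential force at the rim gives τ = FR, so F = τ/R = 5.167/0.214 = 24.15 N.

F ≈ 24.1 N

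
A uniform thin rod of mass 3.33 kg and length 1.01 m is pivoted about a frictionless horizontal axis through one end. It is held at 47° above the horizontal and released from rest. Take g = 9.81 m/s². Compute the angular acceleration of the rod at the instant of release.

α ≈ 9.94 rad/s²

About the pivot, I = (1/3)ML² = (1/3)(3.33)(1.01)² = 1.132 kg·m².
The weight acts at the center, a distance L/2 = 0.5050 m from the pivot; τ = Mg(L/2) cos 47° = 11.25 N·m.
α = τ/I = 11.25/1.132 = 9.936 rad/s².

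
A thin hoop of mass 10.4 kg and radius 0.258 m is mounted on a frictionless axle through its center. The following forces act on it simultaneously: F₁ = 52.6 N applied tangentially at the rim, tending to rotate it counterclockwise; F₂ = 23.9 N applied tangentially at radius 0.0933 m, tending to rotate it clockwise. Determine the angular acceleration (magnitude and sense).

I = MR² = (10.4)(0.258)² = 0.6923 kg·m².
Taking counterclockwise as positive: τ₁ = +(52.6)(0.258) = +13.57 N·m; τ₂ = −(23.9)(0.0933) = −2.230 N·m.
Net torque τ = 11.34 N·m.
α = τ/I = 11.34/0.6923 = 16.38 rad/s².

α ≈ 16.4 rad/s², counterclockwise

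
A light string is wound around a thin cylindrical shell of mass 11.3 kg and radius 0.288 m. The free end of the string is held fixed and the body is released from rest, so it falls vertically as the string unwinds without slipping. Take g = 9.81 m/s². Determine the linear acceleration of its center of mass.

Translation: Mg − T = Ma. Rotation about the center: TR = Iα with I = MR².
With a = αR: T = (I/R²)a = M a, so Mg = (1 + 1.000)Ma.
a = g/(1 + 1.000) = 9.81/2.000 = 4.905 m/s².

a ≈ 4.91 m/s²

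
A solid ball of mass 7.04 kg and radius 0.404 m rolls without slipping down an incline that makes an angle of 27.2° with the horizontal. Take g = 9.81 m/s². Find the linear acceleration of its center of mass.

a ≈ 3.20 m/s²

Translation along the incline: Mg sinθ − f = Ma.
Rotation about the center: fR = Iα with I = (2/5)MR². No-slip gives a = αR, so f = (I/R²)a = (2/5)M a.
Substituting: Mg sinθ = (1 + 0.4000)Ma, so a = g sinθ/(1 + 0.4000) = (9.81) sin 27.2° / 1.400 = 3.203 m/s².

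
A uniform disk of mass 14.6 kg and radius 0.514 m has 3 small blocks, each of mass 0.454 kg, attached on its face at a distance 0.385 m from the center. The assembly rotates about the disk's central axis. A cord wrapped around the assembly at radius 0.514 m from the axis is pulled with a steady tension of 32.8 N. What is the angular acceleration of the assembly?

α ≈ 7.91 rad/s²

I_disk = ½MR² = ½(14.6)(0.514)² = 1.929 kg·m².
I_blocks = 3·m·r² = 3(0.454)(0.385)² = 0.2019 kg·m².
Total I = 2.131 kg·m².
τ = F r = (32.8)(0.514) = 16.86 N·m.
α = τ/I = 16.86/2.131 = 7.913 rad/s².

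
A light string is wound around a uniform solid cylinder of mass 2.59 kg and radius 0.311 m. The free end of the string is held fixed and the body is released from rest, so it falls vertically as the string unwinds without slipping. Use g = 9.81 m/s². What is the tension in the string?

T ≈ 8.47 N

Translation: Mg − T = Ma. Rotation about the center: TR = Iα with I = ½MR².
With a = αR: T = (I/R²)a = (1/2)M a, so Mg = (1 + 0.5000)Ma.
a = g/(1 + 0.5000) = 9.81/1.500 = 6.540 m/s².
T = 0.5000·M·a = (0.5000)(2.59)(6.540) = 8.469 N.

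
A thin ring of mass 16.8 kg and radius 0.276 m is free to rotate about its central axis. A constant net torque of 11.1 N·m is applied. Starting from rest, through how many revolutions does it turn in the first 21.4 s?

≈ 316 revolutions

I = MR² = (16.8)(0.276)² = 1.280 kg·m².
α = τ/I = 11.1/1.280 = 8.674 rad/s².
θ = ½αt² = ½(8.674)(21.4)² = 1986 rad.
Revolutions = θ/(2π) = 316.1.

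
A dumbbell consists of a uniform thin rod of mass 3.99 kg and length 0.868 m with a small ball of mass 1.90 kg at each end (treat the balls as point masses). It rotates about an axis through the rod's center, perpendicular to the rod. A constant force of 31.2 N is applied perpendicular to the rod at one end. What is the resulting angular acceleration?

α ≈ 14.0 rad/s²

I_rod = (1/12)ML² = (1/12)(3.99)(0.868)² = 0.2505 kg·m².
I_balls = 2·m·(L/2)² = 2(1.90)(0.4340)² = 0.7158 kg·m².
Total I = 0.9663 kg·m².
τ = F·(L/2) = (31.2)(0.434) = 13.54 N·m.
α = τ/I = 13.54/0.9663 = 14.01 rad/s².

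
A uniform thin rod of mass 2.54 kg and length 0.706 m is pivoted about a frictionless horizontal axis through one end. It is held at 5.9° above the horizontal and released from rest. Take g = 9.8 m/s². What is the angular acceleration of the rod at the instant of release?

α ≈ 20.7 rad/s²

About the pivot, I = (1/3)ML² = (1/3)(2.54)(0.706)² = 0.4220 kg·m².
The weight acts at the center, a distance L/2 = 0.3530 m from the pivot; τ = Mg(L/2) cos 5.9° = 8.740 N·m.
α = τ/I = 8.740/0.4220 = 20.71 rad/s².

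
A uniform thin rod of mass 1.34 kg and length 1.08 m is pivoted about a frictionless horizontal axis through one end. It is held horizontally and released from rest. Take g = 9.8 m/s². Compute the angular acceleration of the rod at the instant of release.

About the pivot, I = (1/3)ML² = (1/3)(1.34)(1.08)² = 0.5210 kg·m².
The weight acts at the center, a distance L/2 = 0.5400 m from the pivot; τ = Mg(L/2) = 7.091 N·m.
α = τ/I = 7.091/0.5210 = 13.61 rad/s².

α ≈ 13.6 rad/s²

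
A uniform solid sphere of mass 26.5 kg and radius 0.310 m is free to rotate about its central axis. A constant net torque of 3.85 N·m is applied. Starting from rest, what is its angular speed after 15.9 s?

ω ≈ 60.1 rad/s

I = (2/5)MR² = (2/5)(26.5)(0.310)² = 1.019 kg·m².
α = τ/I = 3.85/1.019 = 3.779 rad/s².
ω = ω₀ + αt = 0 + (3.779)(15.9) = 60.09 rad/s.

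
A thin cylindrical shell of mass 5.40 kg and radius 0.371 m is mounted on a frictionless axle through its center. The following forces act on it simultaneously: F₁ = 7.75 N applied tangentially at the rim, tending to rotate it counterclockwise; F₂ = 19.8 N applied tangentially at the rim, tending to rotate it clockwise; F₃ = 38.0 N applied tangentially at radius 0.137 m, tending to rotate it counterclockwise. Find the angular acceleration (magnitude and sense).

α ≈ 0.989 rad/s², counterclockwise

I = MR² = (5.40)(0.371)² = 0.7433 kg·m².
Taking counterclockwise as positive: τ₁ = +(7.75)(0.371) = +2.875 N·m; τ₂ = −(19.8)(0.371) = −7.346 N·m; τ₃ = +(38.0)(0.137) = +5.206 N·m.
Net torque τ = 0.7354 N·m.
α = τ/I = 0.7354/0.7433 = 0.9895 rad/s².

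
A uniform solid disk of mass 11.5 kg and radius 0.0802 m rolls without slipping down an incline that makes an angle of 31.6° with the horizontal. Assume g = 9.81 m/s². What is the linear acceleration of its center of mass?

a ≈ 3.43 m/s²

Translation along the incline: Mg sinθ − f = Ma.
Rotation about the center: fR = Iα with I = ½MR². No-slip gives a = αR, so f = (I/R²)a = (1/2)M a.
Substituting: Mg sinθ = (1 + 0.5000)Ma, so a = g sinθ/(1 + 0.5000) = (9.81) sin 31.6° / 1.500 = 3.427 m/s².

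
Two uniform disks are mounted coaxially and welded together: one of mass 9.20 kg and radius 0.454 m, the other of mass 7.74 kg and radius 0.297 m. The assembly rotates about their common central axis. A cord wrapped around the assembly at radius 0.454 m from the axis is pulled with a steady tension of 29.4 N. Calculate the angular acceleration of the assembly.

α ≈ 10.4 rad/s²

I = ½M₁R₁² + ½M₂R₂² = ½(9.20)(0.454)² + ½(7.74)(0.297)² = 1.290 kg·m².
τ = F r = (29.4)(0.454) = 13.35 N·m.
α = τ/I = 13.35/1.290 = 10.35 rad/s².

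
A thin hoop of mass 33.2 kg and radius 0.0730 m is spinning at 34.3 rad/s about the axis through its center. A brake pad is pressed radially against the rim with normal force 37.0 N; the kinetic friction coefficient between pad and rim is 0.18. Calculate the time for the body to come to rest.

t ≈ 12.5 s

I = MR² = (33.2)(0.0730)² = 0.1769 kg·m².
Friction force f = μN = (0.18)(37.0) = 6.660 N at the rim; torque magnitude τ = fR = 0.4862 N·m, opposing ω.
|α| = τ/I = 0.4862/0.1769 = 2.748 rad/s² (deceleration).
0 = ω₀ − |α|t ⇒ t = ω₀/|α| = 34.3/2.748 = 12.48 s.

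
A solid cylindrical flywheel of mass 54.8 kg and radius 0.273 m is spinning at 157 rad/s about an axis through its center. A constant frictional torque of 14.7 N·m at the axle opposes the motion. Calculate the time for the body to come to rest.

I = ½MR² = (1/2)(54.8)(0.273)² = 2.042 kg·m².
The net torque has magnitude 14.7 N·m, opposing ω.
|α| = τ/I = 14.70/2.042 = 7.198 rad/s² (deceleration).
0 = ω₀ − |α|t ⇒ t = ω₀/|α| = 157/7.198 = 21.81 s.

t ≈ 21.8 s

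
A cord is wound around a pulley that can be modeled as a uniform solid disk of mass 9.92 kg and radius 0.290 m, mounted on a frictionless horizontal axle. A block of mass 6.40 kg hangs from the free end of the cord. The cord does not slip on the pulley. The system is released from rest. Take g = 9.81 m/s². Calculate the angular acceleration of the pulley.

I = ½MR² = (1/2)(9.92)(0.290)² = 0.4171 kg·m².
Block: mg − T = ma. Pulley: TR = Iα. No-slip: a = αR, so T = (I/R²)a = 4.960·a.
Then mg = (m + 4.960)a, so a = (6.40)(9.81)/(6.40 + 4.960) = 5.527 m/s².
α = a/R = 5.527/0.290 = 19.06 rad/s².

α ≈ 19.1 rad/s²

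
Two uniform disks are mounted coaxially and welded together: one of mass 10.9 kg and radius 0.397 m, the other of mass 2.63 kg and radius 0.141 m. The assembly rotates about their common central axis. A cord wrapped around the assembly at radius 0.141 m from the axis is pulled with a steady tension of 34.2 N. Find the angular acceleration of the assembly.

α ≈ 5.45 rad/s²

I = ½M₁R₁² + ½M₂R₂² = ½(10.9)(0.397)² + ½(2.63)(0.141)² = 0.8851 kg·m².
τ = F r = (34.2)(0.141) = 4.822 N·m.
α = τ/I = 4.822/0.8851 = 5.448 rad/s².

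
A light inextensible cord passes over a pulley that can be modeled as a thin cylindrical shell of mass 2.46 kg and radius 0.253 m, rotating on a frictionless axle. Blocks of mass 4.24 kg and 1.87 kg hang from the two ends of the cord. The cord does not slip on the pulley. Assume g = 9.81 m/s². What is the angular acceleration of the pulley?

I = MR² = (2.46)(0.253)² = 0.1575 kg·m².
Heavier block: m₁g − T₁ = m₁a. Lighter block: T₂ − m₂g = m₂a.
Pulley: (T₁ − T₂)R = Iα = I(a/R), so T₁ − T₂ = (I/R²)a = 1·M_p a = 2.460·a.
Adding the three: (m₁ − m₂)g = (m₁ + m₂ + 2.460)a, so a = (4.24 − 1.87)(9.81)/(4.24 + 1.87 + 2.460) = 2.713 m/s².
α = a/R = 2.713/0.253 = 10.72 rad/s².

α ≈ 10.7 rad/s²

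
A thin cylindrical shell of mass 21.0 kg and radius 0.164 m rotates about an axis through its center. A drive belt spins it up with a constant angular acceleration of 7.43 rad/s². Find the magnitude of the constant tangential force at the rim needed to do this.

I = MR² = (21.0)(0.164)² = 0.5648 kg·m².
The required torque is τ = Iα = (0.5648)(7.430) = 4.197 N·m.
A tangential force at the rim gives τ = FR, so F = τ/R = 4.197/0.164 = 25.59 N.

F ≈ 25.6 N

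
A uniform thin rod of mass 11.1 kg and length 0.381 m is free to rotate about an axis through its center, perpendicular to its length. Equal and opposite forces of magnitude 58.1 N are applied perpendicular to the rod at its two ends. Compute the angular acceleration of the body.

I = (1/12)ML² = (1/12)(11.1)(0.381)² = 0.1343 kg·m².
The couple gives τ = F·(L/2) + F·(L/2) = F L = (58.1)(0.381) = 22.14 N·m.
From τ = Iα: α = 22.14/0.1343 = 164.9 rad/s².

α ≈ 165 rad/s²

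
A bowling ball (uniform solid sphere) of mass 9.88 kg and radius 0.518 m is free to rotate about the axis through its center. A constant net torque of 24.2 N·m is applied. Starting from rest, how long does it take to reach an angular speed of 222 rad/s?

t ≈ 9.73 s

I = (2/5)MR² = (2/5)(9.88)(0.518)² = 1.060 kg·m².
α = τ/I = 24.2/1.060 = 22.82 rad/s².
ω = αt ⇒ t = ω/α = 222/22.82 = 9.728 s.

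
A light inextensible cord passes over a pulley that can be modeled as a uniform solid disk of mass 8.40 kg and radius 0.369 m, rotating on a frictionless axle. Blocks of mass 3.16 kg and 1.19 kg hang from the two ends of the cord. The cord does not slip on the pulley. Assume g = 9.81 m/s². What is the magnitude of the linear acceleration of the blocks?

a ≈ 2.26 m/s²

I = ½MR² = (1/2)(8.40)(0.369)² = 0.5719 kg·m².
Heavier block: m₁g − T₁ = m₁a. Lighter block: T₂ − m₂g = m₂a.
Pulley: (T₁ − T₂)R = Iα = I(a/R), so T₁ − T₂ = (I/R²)a = (1/2)M_p a = 4.200·a.
Adding the three: (m₁ − m₂)g = (m₁ + m₂ + 4.200)a, so a = (3.16 − 1.19)(9.81)/(3.16 + 1.19 + 4.200) = 2.260 m/s².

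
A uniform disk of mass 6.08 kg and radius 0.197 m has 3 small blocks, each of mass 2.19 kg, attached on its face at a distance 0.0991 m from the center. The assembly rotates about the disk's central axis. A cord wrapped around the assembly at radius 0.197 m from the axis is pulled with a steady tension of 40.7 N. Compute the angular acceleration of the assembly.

α ≈ 43.9 rad/s²

I_disk = ½MR² = ½(6.08)(0.197)² = 0.1180 kg·m².
I_blocks = 3·m·r² = 3(2.19)(0.0991)² = 0.06452 kg·m².
Total I = 0.1825 kg·m².
τ = F r = (40.7)(0.197) = 8.018 N·m.
α = τ/I = 8.018/0.1825 = 43.93 rad/s².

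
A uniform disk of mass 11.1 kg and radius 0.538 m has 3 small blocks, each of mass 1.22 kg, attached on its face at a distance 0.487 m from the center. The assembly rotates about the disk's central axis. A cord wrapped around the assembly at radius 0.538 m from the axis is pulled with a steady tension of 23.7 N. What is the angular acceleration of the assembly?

I_disk = ½MR² = ½(11.1)(0.538)² = 1.606 kg·m².
I_blocks = 3·m·r² = 3(1.22)(0.487)² = 0.8680 kg·m².
Total I = 2.474 kg·m².
τ = F r = (23.7)(0.538) = 12.75 N·m.
α = τ/I = 12.75/2.474 = 5.153 rad/s².

α ≈ 5.15 rad/s²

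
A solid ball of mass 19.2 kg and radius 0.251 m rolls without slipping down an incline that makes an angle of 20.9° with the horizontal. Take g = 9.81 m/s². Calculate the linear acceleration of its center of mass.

Translation along the incline: Mg sinθ − f = Ma.
Rotation about the center: fR = Iα with I = (2/5)MR². No-slip gives a = αR, so f = (I/R²)a = (2/5)M a.
Substituting: Mg sinθ = (1 + 0.4000)Ma, so a = g sinθ/(1 + 0.4000) = (9.81) sin 20.9° / 1.400 = 2.500 m/s².

a ≈ 2.50 m/s²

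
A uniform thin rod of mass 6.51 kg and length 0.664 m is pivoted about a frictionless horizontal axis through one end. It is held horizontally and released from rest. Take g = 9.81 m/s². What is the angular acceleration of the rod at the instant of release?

α ≈ 22.2 rad/s²

About the pivot, I = (1/3)ML² = (1/3)(6.51)(0.664)² = 0.9567 kg·m².
The weight acts at the center, a distance L/2 = 0.3320 m from the pivot; τ = Mg(L/2) = 21.20 N·m.
α = τ/I = 21.20/0.9567 = 22.16 rad/s².
(Equivalently α = (3g/(2L)) = 22.16 rad/s².)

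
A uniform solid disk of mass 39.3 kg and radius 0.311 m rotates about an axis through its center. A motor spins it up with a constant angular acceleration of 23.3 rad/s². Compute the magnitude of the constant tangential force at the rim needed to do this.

F ≈ 142 N

I = ½MR² = (1/2)(39.3)(0.311)² = 1.901 kg·m².
The required torque is τ = Iα = (1.901)(23.30) = 44.28 N·m.
A tangential force at the rim gives τ = FR, so F = τ/R = 44.28/0.311 = 142.4 N.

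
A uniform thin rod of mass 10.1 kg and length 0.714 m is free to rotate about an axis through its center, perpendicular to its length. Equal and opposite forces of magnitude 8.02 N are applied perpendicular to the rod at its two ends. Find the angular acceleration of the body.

α ≈ 13.3 rad/s²

I = (1/12)ML² = (1/12)(10.1)(0.714)² = 0.4291 kg·m².
The couple gives τ = F·(L/2) + F·(L/2) = F L = (8.02)(0.714) = 5.726 N·m.
From τ = Iα: α = 5.726/0.4291 = 13.35 rad/s².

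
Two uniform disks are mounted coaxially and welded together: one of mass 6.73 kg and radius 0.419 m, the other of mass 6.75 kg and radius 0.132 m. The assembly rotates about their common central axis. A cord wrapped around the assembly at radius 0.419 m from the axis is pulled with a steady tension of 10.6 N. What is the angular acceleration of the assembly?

α ≈ 6.84 rad/s²

I = ½M₁R₁² + ½M₂R₂² = ½(6.73)(0.419)² + ½(6.75)(0.132)² = 0.6496 kg·m².
τ = F r = (10.6)(0.419) = 4.441 N·m.
α = τ/I = 4.441/0.6496 = 6.837 rad/s².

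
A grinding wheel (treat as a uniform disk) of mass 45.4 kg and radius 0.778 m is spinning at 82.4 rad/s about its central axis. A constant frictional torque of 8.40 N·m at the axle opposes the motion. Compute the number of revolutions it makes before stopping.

I = ½MR² = (1/2)(45.4)(0.778)² = 13.74 kg·m².
The net torque has magnitude 8.40 N·m, opposing ω.
|α| = τ/I = 8.400/13.74 = 0.6114 rad/s² (deceleration).
ω² = ω₀² − 2|α|θ with ω = 0 ⇒ θ = ω₀²/(2|α|) = 5553 rad = 883.8 rev.

≈ 884 revolutions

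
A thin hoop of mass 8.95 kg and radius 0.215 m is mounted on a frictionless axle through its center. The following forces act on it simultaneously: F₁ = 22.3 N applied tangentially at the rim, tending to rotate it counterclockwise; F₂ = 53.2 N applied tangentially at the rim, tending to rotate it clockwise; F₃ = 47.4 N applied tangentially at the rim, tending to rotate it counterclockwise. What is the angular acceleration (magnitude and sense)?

I = MR² = (8.95)(0.215)² = 0.4137 kg·m².
Taking counterclockwise as positive: τ₁ = +(22.3)(0.215) = +4.795 N·m; τ₂ = −(53.2)(0.215) = −11.44 N·m; τ₃ = +(47.4)(0.215) = +10.19 N·m.
Net torque τ = 3.547 N·m.
α = τ/I = 3.547/0.4137 = 8.575 rad/s².

α ≈ 8.57 rad/s², counterclockwise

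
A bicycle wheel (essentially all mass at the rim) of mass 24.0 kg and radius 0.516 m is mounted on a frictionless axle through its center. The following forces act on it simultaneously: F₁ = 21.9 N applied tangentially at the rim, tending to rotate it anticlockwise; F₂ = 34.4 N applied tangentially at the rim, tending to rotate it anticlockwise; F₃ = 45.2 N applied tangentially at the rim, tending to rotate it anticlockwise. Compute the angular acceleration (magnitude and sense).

I = MR² = (24.0)(0.516)² = 6.390 kg·m².
Taking anticlockwise as positive: τ₁ = +(21.9)(0.516) = +11.30 N·m; τ₂ = +(34.4)(0.516) = +17.75 N·m; τ₃ = +(45.2)(0.516) = +23.32 N·m.
Net torque τ = 52.37 N·m.
α = τ/I = 52.37/6.390 = 8.196 rad/s².

α ≈ 8.20 rad/s², anticlockwise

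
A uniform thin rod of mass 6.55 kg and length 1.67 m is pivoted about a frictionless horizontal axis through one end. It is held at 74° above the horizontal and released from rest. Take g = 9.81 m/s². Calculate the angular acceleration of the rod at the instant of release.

About the pivot, I = (1/3)ML² = (1/3)(6.55)(1.67)² = 6.089 kg·m².
The weight acts at the center, a distance L/2 = 0.8350 m from the pivot; τ = Mg(L/2) cos 74° = 14.79 N·m.
α = τ/I = 14.79/6.089 = 2.429 rad/s².

α ≈ 2.43 rad/s²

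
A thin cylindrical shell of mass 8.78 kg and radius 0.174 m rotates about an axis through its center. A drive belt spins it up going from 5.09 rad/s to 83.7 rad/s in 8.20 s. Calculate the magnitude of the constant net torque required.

I = MR² = (8.78)(0.174)² = 0.2658 kg·m².
α = Δω/Δt = (83.7 − 5.09)/8.20 = 9.587 rad/s².
τ = Iα = (0.2658)(9.587) = 2.548 N·m.

τ ≈ 2.55 N·m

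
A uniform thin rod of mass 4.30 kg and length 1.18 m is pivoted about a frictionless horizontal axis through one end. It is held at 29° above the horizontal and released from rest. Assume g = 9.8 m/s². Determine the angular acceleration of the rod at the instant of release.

α ≈ 10.9 rad/s²

About the pivot, I = (1/3)ML² = (1/3)(4.30)(1.18)² = 1.996 kg·m².
The weight acts at the center, a distance L/2 = 0.5900 m from the pivot; τ = Mg(L/2) cos 29° = 21.75 N·m.
α = τ/I = 21.75/1.996 = 10.90 rad/s².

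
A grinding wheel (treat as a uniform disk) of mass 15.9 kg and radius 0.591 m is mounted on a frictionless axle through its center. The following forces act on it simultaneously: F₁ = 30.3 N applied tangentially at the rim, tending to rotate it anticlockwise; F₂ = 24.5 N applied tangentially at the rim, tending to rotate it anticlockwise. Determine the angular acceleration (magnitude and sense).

α ≈ 11.7 rad/s², anticlockwise

I = ½MR² = (1/2)(15.9)(0.591)² = 2.777 kg·m².
Taking anticlockwise as positive: τ₁ = +(30.3)(0.591) = +17.91 N·m; τ₂ = +(24.5)(0.591) = +14.48 N·m.
Net torque τ = 32.39 N·m.
α = τ/I = 32.39/2.777 = 11.66 rad/s².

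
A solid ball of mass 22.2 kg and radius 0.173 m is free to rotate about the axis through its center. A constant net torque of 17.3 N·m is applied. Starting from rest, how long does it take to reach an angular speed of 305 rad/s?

t ≈ 4.69 s

I = (2/5)MR² = (2/5)(22.2)(0.173)² = 0.2658 kg·m².
α = τ/I = 17.3/0.2658 = 65.09 rad/s².
ω = αt ⇒ t = ω/α = 305/65.09 = 4.686 s.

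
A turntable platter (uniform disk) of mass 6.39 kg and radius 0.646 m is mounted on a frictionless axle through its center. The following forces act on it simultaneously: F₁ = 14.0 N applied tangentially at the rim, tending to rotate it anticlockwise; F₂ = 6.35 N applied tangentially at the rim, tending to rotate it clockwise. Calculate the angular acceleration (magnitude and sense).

I = ½MR² = (1/2)(6.39)(0.646)² = 1.333 kg·m².
Taking anticlockwise as positive: τ₁ = +(14.0)(0.646) = +9.044 N·m; τ₂ = −(6.35)(0.646) = −4.102 N·m.
Net torque τ = 4.942 N·m.
α = τ/I = 4.942/1.333 = 3.706 rad/s².

α ≈ 3.71 rad/s², anticlockwise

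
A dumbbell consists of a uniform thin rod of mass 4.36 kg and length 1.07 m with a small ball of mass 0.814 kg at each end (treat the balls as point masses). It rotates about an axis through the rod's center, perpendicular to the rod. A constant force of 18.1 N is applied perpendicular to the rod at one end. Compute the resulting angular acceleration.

I_rod = (1/12)ML² = (1/12)(4.36)(1.07)² = 0.4160 kg·m².
I_balls = 2·m·(L/2)² = 2(0.814)(0.5350)² = 0.4660 kg·m².
Total I = 0.8820 kg·m².
τ = F·(L/2) = (18.1)(0.535) = 9.684 N·m.
α = τ/I = 9.684/0.8820 = 10.98 rad/s².

α ≈ 11.0 rad/s²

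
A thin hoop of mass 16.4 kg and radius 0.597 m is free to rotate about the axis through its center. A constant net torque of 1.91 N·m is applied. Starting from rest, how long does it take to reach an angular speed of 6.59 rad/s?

t ≈ 20.2 s

I = MR² = (16.4)(0.597)² = 5.845 kg·m².
α = τ/I = 1.91/5.845 = 0.3268 rad/s².
ω = αt ⇒ t = ω/α = 6.59/0.3268 = 20.17 s.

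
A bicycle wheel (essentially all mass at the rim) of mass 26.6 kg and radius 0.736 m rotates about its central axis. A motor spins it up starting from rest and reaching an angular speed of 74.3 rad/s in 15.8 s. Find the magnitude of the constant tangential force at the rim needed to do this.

F ≈ 92.1 N

I = MR² = (26.6)(0.736)² = 14.41 kg·m².
α = Δω/Δt = (74.3 − 0)/15.8 = 4.703 rad/s².
The required torque is τ = Iα = (14.41)(4.703) = 67.76 N·m.
A tangential force at the rim gives τ = FR, so F = τ/R = 67.76/0.736 = 92.06 N.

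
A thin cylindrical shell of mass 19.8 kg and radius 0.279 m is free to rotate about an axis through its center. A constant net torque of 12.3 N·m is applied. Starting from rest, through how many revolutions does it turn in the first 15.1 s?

≈ 145 revolutions

I = MR² = (19.8)(0.279)² = 1.541 kg·m².
α = τ/I = 12.3/1.541 = 7.981 rad/s².
θ = ½αt² = ½(7.981)(15.1)² = 909.8 rad.
Revolutions = θ/(2π) = 144.8.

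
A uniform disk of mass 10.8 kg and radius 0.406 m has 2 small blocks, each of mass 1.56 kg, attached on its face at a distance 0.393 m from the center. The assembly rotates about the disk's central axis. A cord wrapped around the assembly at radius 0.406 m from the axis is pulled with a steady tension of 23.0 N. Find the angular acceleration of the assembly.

α ≈ 6.81 rad/s²

I_disk = ½MR² = ½(10.8)(0.406)² = 0.8901 kg·m².
I_blocks = 2·m·r² = 2(1.56)(0.393)² = 0.4819 kg·m².
Total I = 1.372 kg·m².
τ = F r = (23.0)(0.406) = 9.338 N·m.
α = τ/I = 9.338/1.372 = 6.806 rad/s².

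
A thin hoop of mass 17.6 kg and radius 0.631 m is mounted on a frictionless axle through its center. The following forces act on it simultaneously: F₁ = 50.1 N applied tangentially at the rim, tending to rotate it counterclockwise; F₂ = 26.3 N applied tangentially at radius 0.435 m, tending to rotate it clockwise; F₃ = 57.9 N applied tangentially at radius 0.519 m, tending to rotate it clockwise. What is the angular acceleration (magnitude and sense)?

α ≈ 1.41 rad/s², clockwise

I = MR² = (17.6)(0.631)² = 7.008 kg·m².
Taking counterclockwise as positive: τ₁ = +(50.1)(0.631) = +31.61 N·m; τ₂ = −(26.3)(0.435) = −11.44 N·m; τ₃ = −(57.9)(0.519) = −30.05 N·m.
Net torque τ = -9.877 N·m.
α = τ/I = -9.877/7.008 = -1.410 rad/s².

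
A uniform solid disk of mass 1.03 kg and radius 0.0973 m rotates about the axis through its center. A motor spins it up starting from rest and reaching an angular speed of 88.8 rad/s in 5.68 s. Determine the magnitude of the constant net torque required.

I = ½MR² = (1/2)(1.03)(0.0973)² = 0.004876 kg·m².
α = Δω/Δt = (88.8 − 0)/5.68 = 15.63 rad/s².
τ = Iα = (0.004876)(15.63) = 0.07623 N·m.

τ ≈ 0.0762 N·m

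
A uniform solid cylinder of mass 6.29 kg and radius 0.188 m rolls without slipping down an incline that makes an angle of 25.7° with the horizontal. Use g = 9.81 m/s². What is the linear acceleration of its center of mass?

a ≈ 2.84 m/s²

Translation along the incline: Mg sinθ − f = Ma.
Rotation about the center: fR = Iα with I = ½MR². No-slip gives a = αR, so f = (I/R²)a = (1/2)M a.
Substituting: Mg sinθ = (1 + 0.5000)Ma, so a = g sinθ/(1 + 0.5000) = (9.81) sin 25.7° / 1.500 = 2.836 m/s².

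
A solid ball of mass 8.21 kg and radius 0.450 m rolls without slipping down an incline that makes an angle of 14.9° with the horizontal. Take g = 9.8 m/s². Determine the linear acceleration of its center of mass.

a ≈ 1.80 m/s²

Translation along the incline: Mg sinθ − f = Ma.
Rotation about the center: fR = Iα with I = (2/5)MR². No-slip gives a = αR, so f = (I/R²)a = (2/5)M a.
Substituting: Mg sinθ = (1 + 0.4000)Ma, so a = g sinθ/(1 + 0.4000) = (9.8) sin 14.9° / 1.400 = 1.800 m/s².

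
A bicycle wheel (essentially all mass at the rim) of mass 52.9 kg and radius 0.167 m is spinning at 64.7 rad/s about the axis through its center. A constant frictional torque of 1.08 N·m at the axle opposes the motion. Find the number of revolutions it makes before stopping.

≈ 455 revolutions

I = MR² = (52.9)(0.167)² = 1.475 kg·m².
The net torque has magnitude 1.08 N·m, opposing ω.
|α| = τ/I = 1.080/1.475 = 0.7320 rad/s² (deceleration).
ω² = ω₀² − 2|α|θ with ω = 0 ⇒ θ = ω₀²/(2|α|) = 2859 rad = 455.1 rev.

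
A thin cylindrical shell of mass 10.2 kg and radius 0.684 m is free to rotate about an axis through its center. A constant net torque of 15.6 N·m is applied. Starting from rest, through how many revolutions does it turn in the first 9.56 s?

≈ 23.8 revolutions

I = MR² = (10.2)(0.684)² = 4.772 kg·m².
α = τ/I = 15.6/4.772 = 3.269 rad/s².
θ = ½αt² = ½(3.269)(9.56)² = 149.4 rad.
Revolutions = θ/(2π) = 23.77.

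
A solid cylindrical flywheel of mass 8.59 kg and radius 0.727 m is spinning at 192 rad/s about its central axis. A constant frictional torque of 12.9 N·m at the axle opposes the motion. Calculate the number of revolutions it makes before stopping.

I = ½MR² = (1/2)(8.59)(0.727)² = 2.270 kg·m².
The net torque has magnitude 12.9 N·m, opposing ω.
|α| = τ/I = 12.90/2.270 = 5.683 rad/s² (deceleration).
ω² = ω₀² − 2|α|θ with ω = 0 ⇒ θ = ω₀²/(2|α|) = 3244 rad = 516.2 rev.

≈ 516 revolutions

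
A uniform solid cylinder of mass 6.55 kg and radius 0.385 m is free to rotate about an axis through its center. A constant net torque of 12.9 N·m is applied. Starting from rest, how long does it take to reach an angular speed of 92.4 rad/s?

t ≈ 3.48 s

I = ½MR² = (1/2)(6.55)(0.385)² = 0.4854 kg·m².
α = τ/I = 12.9/0.4854 = 26.57 rad/s².
ω = αt ⇒ t = ω/α = 92.4/26.57 = 3.477 s.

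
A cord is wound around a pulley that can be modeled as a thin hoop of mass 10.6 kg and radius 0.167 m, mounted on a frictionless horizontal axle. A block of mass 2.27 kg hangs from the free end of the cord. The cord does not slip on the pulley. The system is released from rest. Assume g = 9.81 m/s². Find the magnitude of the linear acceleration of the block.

a ≈ 1.73 m/s²

I = MR² = (10.6)(0.167)² = 0.2956 kg·m².
Block: mg − T = ma. Pulley: TR = Iα. No-slip: a = αR, so T = (I/R²)a = 10.60·a.
Then mg = (m + 10.60)a, so a = (2.27)(9.81)/(2.27 + 10.60) = 1.730 m/s².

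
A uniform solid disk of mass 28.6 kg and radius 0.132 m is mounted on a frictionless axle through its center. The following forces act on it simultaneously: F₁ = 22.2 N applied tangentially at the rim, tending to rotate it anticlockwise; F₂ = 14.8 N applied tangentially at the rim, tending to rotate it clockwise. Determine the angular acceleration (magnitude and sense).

α ≈ 3.92 rad/s², anticlockwise

I = ½MR² = (1/2)(28.6)(0.132)² = 0.2492 kg·m².
Taking anticlockwise as positive: τ₁ = +(22.2)(0.132) = +2.930 N·m; τ₂ = −(14.8)(0.132) = −1.954 N·m.
Net torque τ = 0.9768 N·m.
α = τ/I = 0.9768/0.2492 = 3.920 rad/s².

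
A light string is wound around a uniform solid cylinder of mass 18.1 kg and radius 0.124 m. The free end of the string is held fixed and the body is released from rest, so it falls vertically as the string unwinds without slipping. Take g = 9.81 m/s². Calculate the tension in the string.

T ≈ 59.2 N

Translation: Mg − T = Ma. Rotation about the center: TR = Iα with I = ½MR².
With a = αR: T = (I/R²)a = (1/2)M a, so Mg = (1 + 0.5000)Ma.
a = g/(1 + 0.5000) = 9.81/1.500 = 6.540 m/s².
T = 0.5000·M·a = (0.5000)(18.1)(6.540) = 59.19 N.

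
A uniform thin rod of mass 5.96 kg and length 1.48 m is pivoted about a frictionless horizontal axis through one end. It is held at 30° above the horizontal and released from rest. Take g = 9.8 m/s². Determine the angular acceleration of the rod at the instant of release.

α ≈ 8.60 rad/s²

About the pivot, I = (1/3)ML² = (1/3)(5.96)(1.48)² = 4.352 kg·m².
The weight acts at the center, a distance L/2 = 0.7400 m from the pivot; τ = Mg(L/2) cos 30° = 37.43 N·m.
α = τ/I = 37.43/4.352 = 8.602 rad/s².
(Equivalently α = (3g/(2L)) cos 30° = 8.602 rad/s².)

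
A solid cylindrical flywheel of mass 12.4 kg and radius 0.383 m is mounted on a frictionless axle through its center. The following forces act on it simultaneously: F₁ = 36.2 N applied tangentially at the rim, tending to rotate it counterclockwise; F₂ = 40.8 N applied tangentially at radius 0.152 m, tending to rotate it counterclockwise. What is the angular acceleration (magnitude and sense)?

I = ½MR² = (1/2)(12.4)(0.383)² = 0.9095 kg·m².
Taking counterclockwise as positive: τ₁ = +(36.2)(0.383) = +13.86 N·m; τ₂ = +(40.8)(0.152) = +6.202 N·m.
Net torque τ = 20.07 N·m.
α = τ/I = 20.07/0.9095 = 22.06 rad/s².

α ≈ 22.1 rad/s², counterclockwise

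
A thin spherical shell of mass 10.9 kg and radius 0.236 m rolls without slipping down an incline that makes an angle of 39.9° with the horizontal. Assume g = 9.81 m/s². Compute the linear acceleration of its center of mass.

a ≈ 3.78 m/s²

Translation along the incline: Mg sinθ − f = Ma.
Rotation about the center: fR = Iα with I = (2/3)MR². No-slip gives a = αR, so f = (I/R²)a = (2/3)M a.
Substituting: Mg sinθ = (1 + 0.6667)Ma, so a = g sinθ/(1 + 0.6667) = (9.81) sin 39.9° / 1.667 = 3.776 m/s².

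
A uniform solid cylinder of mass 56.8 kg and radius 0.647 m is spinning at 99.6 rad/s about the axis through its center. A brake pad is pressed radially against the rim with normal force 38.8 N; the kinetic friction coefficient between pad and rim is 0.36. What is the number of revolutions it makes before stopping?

≈ 1040 revolutions

I = ½MR² = (1/2)(56.8)(0.647)² = 11.89 kg·m².
Friction force f = μN = (0.36)(38.8) = 13.97 N at the rim; torque magnitude τ = fR = 9.037 N·m, opposing ω.
|α| = τ/I = 9.037/11.89 = 0.7602 rad/s² (deceleration).
ω² = ω₀² − 2|α|θ with ω = 0 ⇒ θ = ω₀²/(2|α|) = 6525 rad = 1038 rev.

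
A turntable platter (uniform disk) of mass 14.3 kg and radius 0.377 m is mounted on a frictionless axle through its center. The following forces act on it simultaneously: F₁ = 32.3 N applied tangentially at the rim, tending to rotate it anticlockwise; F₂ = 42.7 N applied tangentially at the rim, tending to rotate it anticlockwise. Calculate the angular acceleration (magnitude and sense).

α ≈ 27.8 rad/s², anticlockwise

I = ½MR² = (1/2)(14.3)(0.377)² = 1.016 kg·m².
Taking anticlockwise as positive: τ₁ = +(32.3)(0.377) = +12.18 N·m; τ₂ = +(42.7)(0.377) = +16.10 N·m.
Net torque τ = 28.28 N·m.
α = τ/I = 28.28/1.016 = 27.82 rad/s².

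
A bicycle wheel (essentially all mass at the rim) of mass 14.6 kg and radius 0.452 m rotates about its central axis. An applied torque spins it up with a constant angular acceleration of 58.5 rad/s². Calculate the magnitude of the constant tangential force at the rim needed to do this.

F ≈ 386 N

I = MR² = (14.6)(0.452)² = 2.983 kg·m².
The required torque is τ = Iα = (2.983)(58.50) = 174.5 N·m.
A tangential force at the rim gives τ = FR, so F = τ/R = 174.5/0.452 = 386.1 N.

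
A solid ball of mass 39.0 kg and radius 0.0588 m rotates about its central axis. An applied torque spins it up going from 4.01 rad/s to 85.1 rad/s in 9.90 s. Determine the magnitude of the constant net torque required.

I = (2/5)MR² = (2/5)(39.0)(0.0588)² = 0.05394 kg·m².
α = Δω/Δt = (85.1 − 4.01)/9.90 = 8.191 rad/s².
τ = Iα = (0.05394)(8.191) = 0.4418 N·m.

τ ≈ 0.442 N·m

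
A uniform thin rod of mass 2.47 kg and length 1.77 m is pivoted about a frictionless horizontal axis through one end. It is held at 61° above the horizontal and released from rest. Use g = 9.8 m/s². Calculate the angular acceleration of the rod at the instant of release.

α ≈ 4.03 rad/s²

About the pivot, I = (1/3)ML² = (1/3)(2.47)(1.77)² = 2.579 kg·m².
The weight acts at the center, a distance L/2 = 0.8850 m from the pivot; τ = Mg(L/2) cos 61° = 10.39 N·m.
α = τ/I = 10.39/2.579 = 4.026 rad/s².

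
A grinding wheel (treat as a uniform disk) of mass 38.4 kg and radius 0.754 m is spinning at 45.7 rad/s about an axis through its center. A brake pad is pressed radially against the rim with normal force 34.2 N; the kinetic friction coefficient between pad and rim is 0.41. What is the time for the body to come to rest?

I = ½MR² = (1/2)(38.4)(0.754)² = 10.92 kg·m².
Friction force f = μN = (0.41)(34.2) = 14.02 N at the rim; torque magnitude τ = fR = 10.57 N·m, opposing ω.
|α| = τ/I = 10.57/10.92 = 0.9686 rad/s² (deceleration).
0 = ω₀ − |α|t ⇒ t = ω₀/|α| = 45.7/0.9686 = 47.18 s.

t ≈ 47.2 s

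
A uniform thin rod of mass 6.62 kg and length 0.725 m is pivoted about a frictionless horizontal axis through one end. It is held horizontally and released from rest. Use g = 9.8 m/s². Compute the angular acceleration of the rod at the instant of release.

α ≈ 20.3 rad/s²

About the pivot, I = (1/3)ML² = (1/3)(6.62)(0.725)² = 1.160 kg·m².
The weight acts at the center, a distance L/2 = 0.3625 m from the pivot; τ = Mg(L/2) = 23.52 N·m.
α = τ/I = 23.52/1.160 = 20.28 rad/s².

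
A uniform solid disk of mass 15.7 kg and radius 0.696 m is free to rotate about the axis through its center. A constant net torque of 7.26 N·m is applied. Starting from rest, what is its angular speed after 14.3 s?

I = ½MR² = (1/2)(15.7)(0.696)² = 3.803 kg·m².
α = τ/I = 7.26/3.803 = 1.909 rad/s².
ω = ω₀ + αt = 0 + (1.909)(14.3) = 27.30 rad/s.

ω ≈ 27.3 rad/s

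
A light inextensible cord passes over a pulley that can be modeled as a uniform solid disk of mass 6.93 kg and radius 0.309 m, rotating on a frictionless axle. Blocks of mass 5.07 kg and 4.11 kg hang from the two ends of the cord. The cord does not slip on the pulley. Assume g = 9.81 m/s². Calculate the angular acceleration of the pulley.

α ≈ 2.41 rad/s²

I = ½MR² = (1/2)(6.93)(0.309)² = 0.3308 kg·m².
Heavier block: m₁g − T₁ = m₁a. Lighter block: T₂ − m₂g = m₂a.
Pulley: (T₁ − T₂)R = Iα = I(a/R), so T₁ − T₂ = (I/R²)a = (1/2)M_p a = 3.465·a.
Adding the three: (m₁ − m₂)g = (m₁ + m₂ + 3.465)a, so a = (5.07 − 4.11)(9.81)/(5.07 + 4.11 + 3.465) = 0.7448 m/s².
α = a/R = 0.7448/0.309 = 2.410 rad/s².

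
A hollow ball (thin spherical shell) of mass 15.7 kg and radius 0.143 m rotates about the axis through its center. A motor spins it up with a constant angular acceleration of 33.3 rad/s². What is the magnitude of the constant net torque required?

τ ≈ 7.13 N·m

I = (2/3)MR² = (2/3)(15.7)(0.143)² = 0.2140 kg·m².
τ = Iα = (0.2140)(33.30) = 7.127 N·m.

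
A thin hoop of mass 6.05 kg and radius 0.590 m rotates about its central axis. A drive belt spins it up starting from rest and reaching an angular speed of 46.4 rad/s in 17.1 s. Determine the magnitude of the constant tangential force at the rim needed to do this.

I = MR² = (6.05)(0.590)² = 2.106 kg·m².
α = Δω/Δt = (46.4 − 0)/17.1 = 2.713 rad/s².
The required torque is τ = Iα = (2.106)(2.713) = 5.715 N·m.
A tangential force at the rim gives τ = FR, so F = τ/R = 5.715/0.590 = 9.686 N.

F ≈ 9.69 N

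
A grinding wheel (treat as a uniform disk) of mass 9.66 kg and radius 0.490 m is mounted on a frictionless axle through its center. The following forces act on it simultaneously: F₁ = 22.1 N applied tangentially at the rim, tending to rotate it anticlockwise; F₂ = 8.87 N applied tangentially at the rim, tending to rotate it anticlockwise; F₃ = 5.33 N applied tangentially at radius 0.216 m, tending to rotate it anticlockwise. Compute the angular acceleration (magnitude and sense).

I = ½MR² = (1/2)(9.66)(0.490)² = 1.160 kg·m².
Taking anticlockwise as positive: τ₁ = +(22.1)(0.490) = +10.83 N·m; τ₂ = +(8.87)(0.490) = +4.346 N·m; τ₃ = +(5.33)(0.216) = +1.151 N·m.
Net torque τ = 16.33 N·m.
α = τ/I = 16.33/1.160 = 14.08 rad/s².

α ≈ 14.1 rad/s², anticlockwise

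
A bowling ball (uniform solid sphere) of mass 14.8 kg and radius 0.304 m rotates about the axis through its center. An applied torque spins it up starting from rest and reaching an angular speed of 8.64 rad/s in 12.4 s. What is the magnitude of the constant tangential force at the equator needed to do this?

F ≈ 1.25 N

I = (2/5)MR² = (2/5)(14.8)(0.304)² = 0.5471 kg·m².
α = Δω/Δt = (8.64 − 0)/12.4 = 0.6968 rad/s².
The required torque is τ = Iα = (0.5471)(0.6968) = 0.3812 N·m.
A tangential force at the equator gives τ = FR, so F = τ/R = 0.3812/0.304 = 1.254 N.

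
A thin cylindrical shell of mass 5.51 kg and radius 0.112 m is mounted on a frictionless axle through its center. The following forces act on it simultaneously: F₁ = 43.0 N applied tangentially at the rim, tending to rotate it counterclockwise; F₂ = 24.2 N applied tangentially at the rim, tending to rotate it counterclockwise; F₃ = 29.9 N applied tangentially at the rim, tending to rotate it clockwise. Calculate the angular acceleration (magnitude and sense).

α ≈ 60.4 rad/s², counterclockwise

I = MR² = (5.51)(0.112)² = 0.06912 kg·m².
Taking counterclockwise as positive: τ₁ = +(43.0)(0.112) = +4.816 N·m; τ₂ = +(24.2)(0.112) = +2.710 N·m; τ₃ = −(29.9)(0.112) = −3.349 N·m.
Net torque τ = 4.178 N·m.
α = τ/I = 4.178/0.06912 = 60.44 rad/s².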